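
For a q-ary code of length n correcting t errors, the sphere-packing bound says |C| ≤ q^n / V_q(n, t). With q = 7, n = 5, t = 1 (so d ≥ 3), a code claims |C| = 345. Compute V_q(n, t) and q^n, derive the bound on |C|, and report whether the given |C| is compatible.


V_q(n, t) = 31, q^n = 16807, Hamming bound = 542, |C| = 345 ≤ bound (satisfied).

Step 1: Compute V_q(n, t) = Σ_{j=0}^1 C(n, j) (q−1)^j.
  j = 0: C(5,0)·(6)^0 = 1·1 = 1.
  j = 1: C(5,1)·(6)^1 = 5·6 = 30.
  V_q(n, t) = 1 + 30 = 31.
Step 2: q^n = 7^5 = 16807.
Step 3: Hamming bound ⌊q^n / V_q(n,t)⌋ = ⌊16807/31⌋ = 542.
Step 4: Compare |C| = 345 to 542: satisfied.
The claimed |C| lies below the Hamming bound.


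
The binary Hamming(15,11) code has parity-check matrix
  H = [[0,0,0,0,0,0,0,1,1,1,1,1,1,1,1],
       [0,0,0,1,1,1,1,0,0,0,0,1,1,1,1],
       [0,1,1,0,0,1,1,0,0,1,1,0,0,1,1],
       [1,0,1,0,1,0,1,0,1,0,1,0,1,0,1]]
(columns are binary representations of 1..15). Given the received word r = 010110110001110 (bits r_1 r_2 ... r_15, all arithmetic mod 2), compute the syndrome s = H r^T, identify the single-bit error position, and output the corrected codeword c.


s = (0, 0, 1, 1)^T, error position = 3, corrected codeword c = 011110110001110

Compute s = H r^T mod 2 one row at a time:
  s_1 = 1 + 0 + 0 + 0 + 1 + 1 + 1 + 0 = 4 ≡ 0 (mod 2).
  s_2 = 1 + 1 + 0 + 1 + 1 + 1 + 1 + 0 = 6 ≡ 0 (mod 2).
  s_3 = 1 + 0 + 0 + 1 + 0 + 0 + 1 + 0 = 3 ≡ 1 (mod 2).
  s_4 = 0 + 0 + 1 + 1 + 0 + 0 + 1 + 0 = 3 ≡ 1 (mod 2).
s = (0, 0, 1, 1)^T — this equals column 3 of H (binary 0011), so error is at position 3.
Correct: flip bit 3 of r = 010110110001110 to get c = 011110110001110.


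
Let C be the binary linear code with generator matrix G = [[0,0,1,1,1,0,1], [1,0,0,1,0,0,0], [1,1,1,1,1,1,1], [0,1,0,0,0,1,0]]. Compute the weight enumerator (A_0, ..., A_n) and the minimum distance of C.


Weight distribution: A_0 = 1, A_1 = 2, A_2 = 2, A_3 = 3, A_4 = 3, A_5 = 2, A_6 = 2, A_7 = 1. Minimum distance d = 1.

Enumerate all 2^4 = 16 messages m ∈ F_2^4.
For each, compute codeword c = mG in F_2^7, then tally its weight.
  m = 0000 → c = 0000000, weight = 0.
  m = 1000 → c = 0011101, weight = 4.
  m = 0100 → c = 1001000, weight = 2.
  m = 1100 → c = 1010101, weight = 4.
  m = 0010 → c = 1111111, weight = 7.
  m = 1010 → c = 1100010, weight = 3.
  m = 0110 → c = 0110111, weight = 5.
  m = 1110 → c = 0101010, weight = 3.
  m = 0001 → c = 0100010, weight = 2.
  m = 1001 → c = 0111111, weight = 6.
  m = 0101 → c = 1101010, weight = 4.
  m = 1101 → c = 1110111, weight = 6.
  m = 0011 → c = 1011101, weight = 5.
  m = 1011 → c = 1000000, weight = 1.
  m = 0111 → c = 0010101, weight = 3.
  m = 1111 → c = 0001000, weight = 1.
Tally weights:
  weight 0: 1 codewords.
  weight 1: 2 codewords.
  weight 2: 2 codewords.
  weight 3: 3 codewords.
  weight 4: 3 codewords.
  weight 5: 2 codewords.
  weight 6: 2 codewords.
  weight 7: 1 codewords.
Minimum distance d = smallest w > 0 with A_w > 0 = 1.
Sanity: Σ A_w = 16 = 2^4 = 16 ✓.


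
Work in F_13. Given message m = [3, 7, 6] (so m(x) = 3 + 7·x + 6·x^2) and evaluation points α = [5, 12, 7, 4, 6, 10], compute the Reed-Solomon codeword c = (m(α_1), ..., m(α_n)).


c = [6, 2, 8, 10, 1, 10]

Message polynomial: m(x) = 3 + 7·x + 6·x^2 (mod 13).
For each evaluation point α_i, compute m(α_i) mod 13:
  α_1 = 5: Horner steps 6 → 11 → 6, so m(5) = 6.
  α_2 = 12: Horner steps 6 → 1 → 2, so m(12) = 2.
  α_3 = 7: Horner steps 6 → 10 → 8, so m(7) = 8.
  α_4 = 4: Horner steps 6 → 5 → 10, so m(4) = 10.
  α_5 = 6: Horner steps 6 → 4 → 1, so m(6) = 1.
  α_6 = 10: Horner steps 6 → 2 → 10, so m(10) = 10.
Codeword c = [6, 2, 8, 10, 1, 10] ∈ F_13^6.


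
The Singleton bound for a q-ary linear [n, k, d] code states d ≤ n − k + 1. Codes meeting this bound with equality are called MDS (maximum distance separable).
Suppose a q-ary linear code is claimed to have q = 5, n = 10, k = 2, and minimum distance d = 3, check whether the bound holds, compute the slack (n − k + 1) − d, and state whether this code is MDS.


Singleton RHS = n − k + 1 = 9, slack = 6, bound satisfied, not MDS.

Singleton bound: d ≤ n − k + 1.
Here n = 10, k = 2, so n − k + 1 = 9.
Given d = 3, check d ≤ 9: YES.
Slack = (n − k + 1) − d = 6.
The code is NOT MDS (slack = 6 > 0).
Description: the claimed parameters are [10, 2, 3]_5; such a code would be non-MDS.


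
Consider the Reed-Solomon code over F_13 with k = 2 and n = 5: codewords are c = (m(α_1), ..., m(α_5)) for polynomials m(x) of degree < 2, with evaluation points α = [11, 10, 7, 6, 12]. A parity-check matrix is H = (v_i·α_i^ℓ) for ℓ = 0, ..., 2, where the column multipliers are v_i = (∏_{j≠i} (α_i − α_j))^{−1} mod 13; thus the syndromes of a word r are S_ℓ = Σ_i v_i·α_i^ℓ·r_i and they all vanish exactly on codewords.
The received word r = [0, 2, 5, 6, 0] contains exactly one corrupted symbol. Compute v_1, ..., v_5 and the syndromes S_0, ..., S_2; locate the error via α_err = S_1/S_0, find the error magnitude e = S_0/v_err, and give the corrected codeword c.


S = (2, 9, 8), error at position 1, error magnitude e = 12, c = [1, 2, 5, 6, 0].

Step 1: column multipliers v_i = (∏_{j≠i}(α_i − α_j))^{−1} mod 13.
  i = 1 (α = 11): (11−10)(11−7)(11−6)(11−12) = 1·4·5·(−1) = −20 ≡ 6, so v_1 = 6^{−1} = 11 (mod 13).
  i = 2 (α = 10): (10−11)(10−7)(10−6)(10−12) = (−1)·3·4·(−2) = 24 ≡ 11, so v_2 = 11^{−1} = 6 (mod 13).
  i = 3 (α = 7): (7−11)(7−10)(7−6)(7−12) = (−4)·(−3)·1·(−5) = −60 ≡ 5, so v_3 = 5^{−1} = 8 (mod 13).
  i = 4 (α = 6): (6−11)(6−10)(6−7)(6−12) = (−5)·(−4)·(−1)·(−6) = 120 ≡ 3, so v_4 = 3^{−1} = 9 (mod 13).
  i = 5 (α = 12): (12−11)(12−10)(12−7)(12−6) = 1·2·5·6 = 60 ≡ 8, so v_5 = 8^{−1} = 5 (mod 13).
  v = [11, 6, 8, 9, 5].
Step 2: syndromes of r = [0, 2, 5, 6, 0] (all sums mod 13).
  S_0 = Σ v_i r_i = 11·0 + 6·2 + 8·5 + 9·6 + 5·0 = 106 ≡ 2.
  S_1 = Σ v_i α_i r_i = 11·11·0 + 6·10·2 + 8·7·5 + 9·6·6 + 5·12·0 = 724 ≡ 9.
  α_i^2 mod 13 = [4, 9, 10, 10, 1].
  S_2 = Σ v_i α_i^2 r_i = 11·4·0 + 6·9·2 + 8·10·5 + 9·10·6 + 5·1·0 = 1048 ≡ 8.
  S = (2, 9, 8) ≠ 0, so r is not a codeword (an error is present).
Step 3: locate the error. For a single error e at position i, S_ℓ = v_i·e·α_i^ℓ, so α_err = S_1/S_0.
  S_0^{−1} = 2^{−1} = 7 (mod 13), so α_err = 9·7 = 63 ≡ 11 = α_1. Error position i = 1.
  Consistency check: S_2/S_1 = 8·3 = 24 ≡ 11 = α_err ✓ (single-error assumption holds).
Step 4: error magnitude e = S_0/v_1 = S_0·∏_{j≠1}(α_1 − α_j) = 2·6 = 12 ≡ 12 (mod 13).
Step 5: correct position 1: c_1 = r_1 − e = 0 − 12 ≡ 1 (mod 13). Hence c = [1, 2, 5, 6, 0].
  Check: interpolating c through the α_i gives m(x) = 12 + 12·x (degree < 2) with m(α_i) = c_i for every i, so c is indeed a codeword.


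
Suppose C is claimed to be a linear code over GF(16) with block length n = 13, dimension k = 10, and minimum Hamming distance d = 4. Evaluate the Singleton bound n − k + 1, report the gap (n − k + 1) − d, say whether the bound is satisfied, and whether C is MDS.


Singleton RHS = n − k + 1 = 4, slack = 0, bound satisfied, MDS.

Singleton bound: d ≤ n − k + 1.
Here n = 13, k = 10, so n − k + 1 = 4.
Given d = 4, check d ≤ 4: YES.
Slack = (n − k + 1) − d = 0.
The code is MDS (slack = 0).
Description: the claimed parameters are [13, 10, 4]_16; such a code would be MDS (meets Singleton bound).


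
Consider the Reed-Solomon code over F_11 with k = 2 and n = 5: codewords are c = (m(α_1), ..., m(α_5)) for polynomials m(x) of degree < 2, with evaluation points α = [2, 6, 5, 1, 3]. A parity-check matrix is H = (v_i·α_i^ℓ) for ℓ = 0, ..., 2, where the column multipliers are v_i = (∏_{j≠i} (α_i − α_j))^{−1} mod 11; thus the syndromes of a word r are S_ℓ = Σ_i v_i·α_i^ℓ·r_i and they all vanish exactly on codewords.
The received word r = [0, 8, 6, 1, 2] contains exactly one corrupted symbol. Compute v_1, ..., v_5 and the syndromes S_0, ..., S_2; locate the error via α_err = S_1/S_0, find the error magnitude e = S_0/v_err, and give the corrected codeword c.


S = (2, 2, 2), error at position 4, error magnitude e = 3, c = [0, 8, 6, 9, 2].

Step 1: column multipliers v_i = (∏_{j≠i}(α_i − α_j))^{−1} mod 11.
  i = 1 (α = 2): (2−6)(2−5)(2−1)(2−3) = (−4)·(−3)·1·(−1) = −12 ≡ 10, so v_1 = 10^{−1} = 10 (mod 11).
  i = 2 (α = 6): (6−2)(6−5)(6−1)(6−3) = 4·1·5·3 = 60 ≡ 5, so v_2 = 5^{−1} = 9 (mod 11).
  i = 3 (α = 5): (5−2)(5−6)(5−1)(5−3) = 3·(−1)·4·2 = −24 ≡ 9, so v_3 = 9^{−1} = 5 (mod 11).
  i = 4 (α = 1): (1−2)(1−6)(1−5)(1−3) = (−1)·(−5)·(−4)·(−2) = 40 ≡ 7, so v_4 = 7^{−1} = 8 (mod 11).
  i = 5 (α = 3): (3−2)(3−6)(3−5)(3−1) = 1·(−3)·(−2)·2 = 12 ≡ 1, so v_5 = 1^{−1} = 1 (mod 11).
  v = [10, 9, 5, 8, 1].
Step 2: syndromes of r = [0, 8, 6, 1, 2] (all sums mod 11).
  S_0 = Σ v_i r_i = 10·0 + 9·8 + 5·6 + 8·1 + 1·2 = 112 ≡ 2.
  S_1 = Σ v_i α_i r_i = 10·2·0 + 9·6·8 + 5·5·6 + 8·1·1 + 1·3·2 = 596 ≡ 2.
  α_i^2 mod 11 = [4, 3, 3, 1, 9].
  S_2 = Σ v_i α_i^2 r_i = 10·4·0 + 9·3·8 + 5·3·6 + 8·1·1 + 1·9·2 = 332 ≡ 2.
  S = (2, 2, 2) ≠ 0, so r is not a codeword (an error is present).
Step 3: locate the error. For a single error e at position i, S_ℓ = v_i·e·α_i^ℓ, so α_err = S_1/S_0.
  S_0^{−1} = 2^{−1} = 6 (mod 11), so α_err = 2·6 = 12 ≡ 1 = α_4. Error position i = 4.
  Consistency check: S_2/S_1 = 2·6 = 12 ≡ 1 = α_err ✓ (single-error assumption holds).
Step 4: error magnitude e = S_0/v_4 = S_0·∏_{j≠4}(α_4 − α_j) = 2·7 = 14 ≡ 3 (mod 11).
Step 5: correct position 4: c_4 = r_4 − e = 1 − 3 ≡ 9 (mod 11). Hence c = [0, 8, 6, 9, 2].
  Check: interpolating c through the α_i gives m(x) = 7 + 2·x (degree < 2) with m(α_i) = c_i for every i, so c is indeed a codeword.


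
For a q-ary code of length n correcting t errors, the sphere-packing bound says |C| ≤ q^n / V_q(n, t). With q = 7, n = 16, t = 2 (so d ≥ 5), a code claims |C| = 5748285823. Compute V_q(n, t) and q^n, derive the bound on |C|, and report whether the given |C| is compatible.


V_q(n, t) = 4417, q^n = 33232930569601, Hamming bound = 7523869270, |C| = 5748285823 ≤ bound (satisfied).

Step 1: Compute V_q(n, t) = Σ_{j=0}^2 C(n, j) (q−1)^j.
  j = 0: C(16,0)·(6)^0 = 1·1 = 1.
  j = 1: C(16,1)·(6)^1 = 16·6 = 96.
  j = 2: C(16,2)·(6)^2 = 120·36 = 4320.
  V_q(n, t) = 1 + 96 + 4320 = 4417.
Step 2: q^n = 7^16 = 33232930569601.
Step 3: Hamming bound ⌊q^n / V_q(n,t)⌋ = ⌊33232930569601/4417⌋ = 7523869270.
Step 4: Compare |C| = 5748285823 to 7523869270: satisfied.
The claimed |C| lies below the Hamming bound.


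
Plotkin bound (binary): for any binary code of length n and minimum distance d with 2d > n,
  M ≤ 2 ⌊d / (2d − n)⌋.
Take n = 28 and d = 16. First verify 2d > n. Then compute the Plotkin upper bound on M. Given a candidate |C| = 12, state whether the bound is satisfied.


Plotkin bound M ≤ 8; given |C| = 12 > bound (violated).

Check applicability: 2d = 32, n = 28.
2d − n = 4 > 0, so Plotkin applies.
Compute d/(2d−n) = 16/4 ≈ 4.0000.
⌊d/(2d−n)⌋ = 4.
Plotkin bound: M ≤ 2·4 = 8.
Given |C| = 12, check: VIOLATED.
This |C| is above the Plotkin bound, so no binary code with n = 28, d = 16 and 12 codewords exists.


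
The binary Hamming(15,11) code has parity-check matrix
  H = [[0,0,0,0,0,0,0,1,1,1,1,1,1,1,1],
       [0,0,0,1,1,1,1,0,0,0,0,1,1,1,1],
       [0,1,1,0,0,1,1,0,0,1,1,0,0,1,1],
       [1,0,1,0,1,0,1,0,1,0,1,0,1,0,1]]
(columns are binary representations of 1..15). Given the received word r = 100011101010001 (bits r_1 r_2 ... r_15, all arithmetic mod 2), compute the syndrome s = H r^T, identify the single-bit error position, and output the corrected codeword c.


s = (1, 0, 0, 0)^T, error position = 8, corrected codeword c = 100011111010001

Compute s = H r^T mod 2 one row at a time:
  s_1 = 0 + 1 + 0 + 1 + 0 + 0 + 0 + 1 = 3 ≡ 1 (mod 2).
  s_2 = 0 + 1 + 1 + 1 + 0 + 0 + 0 + 1 = 4 ≡ 0 (mod 2).
  s_3 = 0 + 0 + 1 + 1 + 0 + 1 + 0 + 1 = 4 ≡ 0 (mod 2).
  s_4 = 1 + 0 + 1 + 1 + 1 + 1 + 0 + 1 = 6 ≡ 0 (mod 2).
s = (1, 0, 0, 0)^T — this equals column 8 of H (binary 1000), so error is at position 8.
Correct: flip bit 8 of r = 100011101010001 to get c = 100011111010001.


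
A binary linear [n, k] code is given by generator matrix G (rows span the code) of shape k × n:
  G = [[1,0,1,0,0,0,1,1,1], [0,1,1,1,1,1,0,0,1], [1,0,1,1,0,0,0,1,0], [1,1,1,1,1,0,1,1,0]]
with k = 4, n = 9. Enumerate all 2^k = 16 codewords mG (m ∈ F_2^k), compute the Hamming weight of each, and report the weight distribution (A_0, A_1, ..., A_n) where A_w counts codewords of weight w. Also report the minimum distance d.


Weight distribution: A_0 = 1, A_2 = 1, A_3 = 2, A_4 = 3, A_5 = 4, A_6 = 3, A_7 = 2. Minimum distance d = 2.

Enumerate all 2^4 = 16 messages m ∈ F_2^4.
For each, compute codeword c = mG in F_2^9, then tally its weight.
  m = 0000 → c = 000000000, weight = 0.
  m = 1000 → c = 101000111, weight = 5.
  m = 0100 → c = 011111001, weight = 6.
  m = 1100 → c = 110111110, weight = 7.
  m = 0010 → c = 101100010, weight = 4.
  m = 1010 → c = 000100101, weight = 3.
  m = 0110 → c = 110011011, weight = 6.
  m = 1110 → c = 011011100, weight = 5.
  m = 0001 → c = 111110110, weight = 7.
  m = 1001 → c = 010110001, weight = 4.
  m = 0101 → c = 100001111, weight = 5.
  m = 1101 → c = 001001000, weight = 2.
  m = 0011 → c = 010010100, weight = 3.
  m = 1011 → c = 111010011, weight = 6.
  m = 0111 → c = 001101101, weight = 5.
  m = 1111 → c = 100101010, weight = 4.
Tally weights:
  weight 0: 1 codewords.
  weight 2: 1 codewords.
  weight 3: 2 codewords.
  weight 4: 3 codewords.
  weight 5: 4 codewords.
  weight 6: 3 codewords.
  weight 7: 2 codewords.
Minimum distance d = smallest w > 0 with A_w > 0 = 2.
Sanity: Σ A_w = 16 = 2^4 = 16 ✓.


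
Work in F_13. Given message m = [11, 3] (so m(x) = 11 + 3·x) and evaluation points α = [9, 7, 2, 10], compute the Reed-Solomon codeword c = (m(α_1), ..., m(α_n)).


c = [12, 6, 4, 2]

Message polynomial: m(x) = 11 + 3·x (mod 13).
For each evaluation point α_i, compute m(α_i) mod 13:
  α_1 = 9: Horner steps 3 → 12, so m(9) = 12.
  α_2 = 7: Horner steps 3 → 6, so m(7) = 6.
  α_3 = 2: Horner steps 3 → 4, so m(2) = 4.
  α_4 = 10: Horner steps 3 → 2, so m(10) = 2.
Codeword c = [12, 6, 4, 2] ∈ F_13^4.


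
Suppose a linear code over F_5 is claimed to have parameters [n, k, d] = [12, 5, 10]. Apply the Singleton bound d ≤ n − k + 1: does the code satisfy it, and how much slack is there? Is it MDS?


Singleton RHS = n − k + 1 = 8, slack = -2, bound violated (no such code; not MDS).

Singleton bound: d ≤ n − k + 1.
Here n = 12, k = 5, so n − k + 1 = 8.
Given d = 10, check d ≤ 8: NO.
Slack = (n − k + 1) − d = -2.
The slack is negative: d = 10 exceeds n − k + 1 = 8 by 2, so the Singleton bound is violated and no linear [12, 5, 10]_5 code can exist. In particular it is not MDS (MDS requires d = n − k + 1 exactly).
Description: the claimed parameters are [12, 5, 10]_5; such a code would be impossible (violates the Singleton bound).


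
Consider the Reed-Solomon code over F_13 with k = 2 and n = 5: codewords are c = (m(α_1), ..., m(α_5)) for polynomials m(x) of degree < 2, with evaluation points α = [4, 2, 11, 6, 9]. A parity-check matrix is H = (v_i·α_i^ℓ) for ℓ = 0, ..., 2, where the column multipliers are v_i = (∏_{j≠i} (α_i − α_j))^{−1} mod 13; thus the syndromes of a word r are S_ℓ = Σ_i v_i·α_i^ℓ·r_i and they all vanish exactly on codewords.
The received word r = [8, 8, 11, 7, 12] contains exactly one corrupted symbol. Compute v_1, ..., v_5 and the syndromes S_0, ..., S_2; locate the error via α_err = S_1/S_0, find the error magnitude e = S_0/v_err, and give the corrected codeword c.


S = (9, 5, 10), error at position 2, error magnitude e = 12, c = [8, 9, 11, 7, 12].

Step 1: column multipliers v_i = (∏_{j≠i}(α_i − α_j))^{−1} mod 13.
  i = 1 (α = 4): (4−2)(4−11)(4−6)(4−9) = 2·(−7)·(−2)·(−5) = −140 ≡ 3, so v_1 = 3^{−1} = 9 (mod 13).
  i = 2 (α = 2): (2−4)(2−11)(2−6)(2−9) = (−2)·(−9)·(−4)·(−7) = 504 ≡ 10, so v_2 = 10^{−1} = 4 (mod 13).
  i = 3 (α = 11): (11−4)(11−2)(11−6)(11−9) = 7·9·5·2 = 630 ≡ 6, so v_3 = 6^{−1} = 11 (mod 13).
  i = 4 (α = 6): (6−4)(6−2)(6−11)(6−9) = 2·4·(−5)·(−3) = 120 ≡ 3, so v_4 = 3^{−1} = 9 (mod 13).
  i = 5 (α = 9): (9−4)(9−2)(9−11)(9−6) = 5·7·(−2)·3 = −210 ≡ 11, so v_5 = 11^{−1} = 6 (mod 13).
  v = [9, 4, 11, 9, 6].
Step 2: syndromes of r = [8, 8, 11, 7, 12] (all sums mod 13).
  S_0 = Σ v_i r_i = 9·8 + 4·8 + 11·11 + 9·7 + 6·12 = 360 ≡ 9.
  S_1 = Σ v_i α_i r_i = 9·4·8 + 4·2·8 + 11·11·11 + 9·6·7 + 6·9·12 = 2709 ≡ 5.
  α_i^2 mod 13 = [3, 4, 4, 10, 3].
  S_2 = Σ v_i α_i^2 r_i = 9·3·8 + 4·4·8 + 11·4·11 + 9·10·7 + 6·3·12 = 1674 ≡ 10.
  S = (9, 5, 10) ≠ 0, so r is not a codeword (an error is present).
Step 3: locate the error. For a single error e at position i, S_ℓ = v_i·e·α_i^ℓ, so α_err = S_1/S_0.
  S_0^{−1} = 9^{−1} = 3 (mod 13), so α_err = 5·3 = 15 ≡ 2 = α_2. Error position i = 2.
  Consistency check: S_2/S_1 = 10·8 = 80 ≡ 2 = α_err ✓ (single-error assumption holds).
Step 4: error magnitude e = S_0/v_2 = S_0·∏_{j≠2}(α_2 − α_j) = 9·10 = 90 ≡ 12 (mod 13).
Step 5: correct position 2: c_2 = r_2 − e = 8 − 12 ≡ 9 (mod 13). Hence c = [8, 9, 11, 7, 12].
  Check: interpolating c through the α_i gives m(x) = 10 + 6·x (degree < 2) with m(α_i) = c_i for every i, so c is indeed a codeword.


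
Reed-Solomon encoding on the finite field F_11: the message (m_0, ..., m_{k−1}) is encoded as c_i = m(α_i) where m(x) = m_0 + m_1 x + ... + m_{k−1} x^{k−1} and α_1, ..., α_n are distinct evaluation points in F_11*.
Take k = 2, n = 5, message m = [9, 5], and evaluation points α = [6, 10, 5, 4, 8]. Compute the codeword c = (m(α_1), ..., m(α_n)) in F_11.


c = [6, 4, 1, 7, 5]

Message polynomial: m(x) = 9 + 5·x (mod 11).
For each evaluation point α_i, compute m(α_i) mod 11:
  α_1 = 6: Horner steps 5 → 6, so m(6) = 6.
  α_2 = 10: Horner steps 5 → 4, so m(10) = 4.
  α_3 = 5: Horner steps 5 → 1, so m(5) = 1.
  α_4 = 4: Horner steps 5 → 7, so m(4) = 7.
  α_5 = 8: Horner steps 5 → 5, so m(8) = 5.
Codeword c = [6, 4, 1, 7, 5] ∈ F_11^5.


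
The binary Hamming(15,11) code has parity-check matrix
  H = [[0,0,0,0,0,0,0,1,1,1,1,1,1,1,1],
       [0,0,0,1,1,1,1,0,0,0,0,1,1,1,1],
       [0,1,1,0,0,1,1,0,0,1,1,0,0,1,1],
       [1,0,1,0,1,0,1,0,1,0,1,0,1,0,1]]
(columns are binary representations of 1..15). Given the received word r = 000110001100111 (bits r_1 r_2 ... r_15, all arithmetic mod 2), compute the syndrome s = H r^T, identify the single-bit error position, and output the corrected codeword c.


s = (1, 1, 1, 0)^T, error position = 14, corrected codeword c = 000110001100101

Compute s = H r^T mod 2 one row at a time:
  s_1 = 0 + 1 + 1 + 0 + 0 + 1 + 1 + 1 = 5 ≡ 1 (mod 2).
  s_2 = 1 + 1 + 0 + 0 + 0 + 1 + 1 + 1 = 5 ≡ 1 (mod 2).
  s_3 = 0 + 0 + 0 + 0 + 1 + 0 + 1 + 1 = 3 ≡ 1 (mod 2).
  s_4 = 0 + 0 + 1 + 0 + 1 + 0 + 1 + 1 = 4 ≡ 0 (mod 2).
s = (1, 1, 1, 0)^T — this equals column 14 of H (binary 1110), so error is at position 14.
Correct: flip bit 14 of r = 000110001100111 to get c = 000110001100101.


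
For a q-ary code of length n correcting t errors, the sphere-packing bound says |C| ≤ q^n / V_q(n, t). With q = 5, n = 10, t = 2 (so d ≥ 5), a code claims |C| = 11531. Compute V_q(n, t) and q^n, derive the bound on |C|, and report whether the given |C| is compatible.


V_q(n, t) = 761, q^n = 9765625, Hamming bound = 12832, |C| = 11531 ≤ bound (satisfied).

Step 1: Compute V_q(n, t) = Σ_{j=0}^2 C(n, j) (q−1)^j.
  j = 0: C(10,0)·(4)^0 = 1·1 = 1.
  j = 1: C(10,1)·(4)^1 = 10·4 = 40.
  j = 2: C(10,2)·(4)^2 = 45·16 = 720.
  V_q(n, t) = 1 + 40 + 720 = 761.
Step 2: q^n = 5^10 = 9765625.
Step 3: Hamming bound ⌊q^n / V_q(n,t)⌋ = ⌊9765625/761⌋ = 12832.
Step 4: Compare |C| = 11531 to 12832: satisfied.
The claimed |C| lies below the Hamming bound.


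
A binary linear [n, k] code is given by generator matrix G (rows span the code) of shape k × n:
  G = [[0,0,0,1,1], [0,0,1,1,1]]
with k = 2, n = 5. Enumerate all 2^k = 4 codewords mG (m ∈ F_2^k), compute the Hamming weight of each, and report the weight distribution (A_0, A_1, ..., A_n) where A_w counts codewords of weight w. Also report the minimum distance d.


Weight distribution: A_0 = 1, A_1 = 1, A_2 = 1, A_3 = 1. Minimum distance d = 1.

Enumerate all 2^2 = 4 messages m ∈ F_2^2.
For each, compute codeword c = mG in F_2^5, then tally its weight.
  m = 00 → c = 00000, weight = 0.
  m = 10 → c = 00011, weight = 2.
  m = 01 → c = 00111, weight = 3.
  m = 11 → c = 00100, weight = 1.
Tally weights:
  weight 0: 1 codewords.
  weight 1: 1 codewords.
  weight 2: 1 codewords.
  weight 3: 1 codewords.
Minimum distance d = smallest w > 0 with A_w > 0 = 1.
Sanity: Σ A_w = 4 = 2^2 = 4 ✓.


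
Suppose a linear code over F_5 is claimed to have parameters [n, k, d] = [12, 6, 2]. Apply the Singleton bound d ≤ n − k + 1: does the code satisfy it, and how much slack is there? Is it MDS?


Singleton RHS = n − k + 1 = 7, slack = 5, bound satisfied, not MDS.

Singleton bound: d ≤ n − k + 1.
Here n = 12, k = 6, so n − k + 1 = 7.
Given d = 2, check d ≤ 7: YES.
Slack = (n − k + 1) − d = 5.
The code is NOT MDS (slack = 5 > 0).
Description: the claimed parameters are [12, 6, 2]_5; such a code would be non-MDS.


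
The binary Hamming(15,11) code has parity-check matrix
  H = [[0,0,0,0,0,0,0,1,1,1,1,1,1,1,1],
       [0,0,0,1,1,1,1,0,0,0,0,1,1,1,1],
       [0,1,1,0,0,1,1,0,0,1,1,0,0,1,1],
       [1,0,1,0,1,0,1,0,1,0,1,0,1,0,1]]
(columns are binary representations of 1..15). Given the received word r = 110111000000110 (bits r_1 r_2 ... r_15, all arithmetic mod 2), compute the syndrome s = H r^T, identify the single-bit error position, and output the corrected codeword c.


s = (0, 1, 1, 1)^T, error position = 7, corrected codeword c = 110111100000110

Compute s = H r^T mod 2 one row at a time:
  s_1 = 0 + 0 + 0 + 0 + 0 + 1 + 1 + 0 = 2 ≡ 0 (mod 2).
  s_2 = 1 + 1 + 1 + 0 + 0 + 1 + 1 + 0 = 5 ≡ 1 (mod 2).
  s_3 = 1 + 0 + 1 + 0 + 0 + 0 + 1 + 0 = 3 ≡ 1 (mod 2).
  s_4 = 1 + 0 + 1 + 0 + 0 + 0 + 1 + 0 = 3 ≡ 1 (mod 2).
s = (0, 1, 1, 1)^T — this equals column 7 of H (binary 0111), so error is at position 7.
Correct: flip bit 7 of r = 110111000000110 to get c = 110111100000110.


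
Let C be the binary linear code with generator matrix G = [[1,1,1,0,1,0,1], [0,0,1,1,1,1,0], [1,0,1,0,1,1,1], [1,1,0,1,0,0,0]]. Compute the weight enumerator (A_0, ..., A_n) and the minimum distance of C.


Weight distribution: A_0 = 1, A_2 = 3, A_3 = 4, A_4 = 3, A_5 = 4, A_6 = 1. Minimum distance d = 2.

Enumerate all 2^4 = 16 messages m ∈ F_2^4.
For each, compute codeword c = mG in F_2^7, then tally its weight.
  m = 0000 → c = 0000000, weight = 0.
  m = 1000 → c = 1110101, weight = 5.
  m = 0100 → c = 0011110, weight = 4.
  m = 1100 → c = 1101011, weight = 5.
  m = 0010 → c = 1010111, weight = 5.
  m = 1010 → c = 0100010, weight = 2.
  m = 0110 → c = 1001001, weight = 3.
  m = 1110 → c = 0111100, weight = 4.
  m = 0001 → c = 1101000, weight = 3.
  m = 1001 → c = 0011101, weight = 4.
  m = 0101 → c = 1110110, weight = 5.
  m = 1101 → c = 0000011, weight = 2.
  m = 0011 → c = 0111111, weight = 6.
  m = 1011 → c = 1001010, weight = 3.
  m = 0111 → c = 0100001, weight = 2.
  m = 1111 → c = 1010100, weight = 3.
Tally weights:
  weight 0: 1 codewords.
  weight 2: 3 codewords.
  weight 3: 4 codewords.
  weight 4: 3 codewords.
  weight 5: 4 codewords.
  weight 6: 1 codewords.
Minimum distance d = smallest w > 0 with A_w > 0 = 2.
Sanity: Σ A_w = 16 = 2^4 = 16 ✓.


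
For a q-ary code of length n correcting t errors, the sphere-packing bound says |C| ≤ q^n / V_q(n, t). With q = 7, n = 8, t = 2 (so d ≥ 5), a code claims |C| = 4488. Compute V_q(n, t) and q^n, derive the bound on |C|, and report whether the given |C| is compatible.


V_q(n, t) = 1057, q^n = 5764801, Hamming bound = 5453, |C| = 4488 ≤ bound (satisfied).

Step 1: Compute V_q(n, t) = Σ_{j=0}^2 C(n, j) (q−1)^j.
  j = 0: C(8,0)·(6)^0 = 1·1 = 1.
  j = 1: C(8,1)·(6)^1 = 8·6 = 48.
  j = 2: C(8,2)·(6)^2 = 28·36 = 1008.
  V_q(n, t) = 1 + 48 + 1008 = 1057.
Step 2: q^n = 7^8 = 5764801.
Step 3: Hamming bound ⌊q^n / V_q(n,t)⌋ = ⌊5764801/1057⌋ = 5453.
Step 4: Compare |C| = 4488 to 5453: satisfied.
The claimed |C| lies below the Hamming bound.


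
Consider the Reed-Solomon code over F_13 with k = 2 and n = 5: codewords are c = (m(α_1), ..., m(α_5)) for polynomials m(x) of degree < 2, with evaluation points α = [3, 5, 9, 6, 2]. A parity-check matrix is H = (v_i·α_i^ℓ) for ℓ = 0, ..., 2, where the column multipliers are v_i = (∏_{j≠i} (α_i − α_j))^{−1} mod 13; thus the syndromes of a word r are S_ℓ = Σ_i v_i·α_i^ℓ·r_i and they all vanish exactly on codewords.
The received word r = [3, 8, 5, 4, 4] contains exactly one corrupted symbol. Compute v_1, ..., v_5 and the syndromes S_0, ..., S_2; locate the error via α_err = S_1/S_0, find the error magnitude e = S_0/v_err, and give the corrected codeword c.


S = (6, 12, 11), error at position 5, error magnitude e = 10, c = [3, 8, 5, 4, 7].

Step 1: column multipliers v_i = (∏_{j≠i}(α_i − α_j))^{−1} mod 13.
  i = 1 (α = 3): (3−5)(3−9)(3−6)(3−2) = (−2)·(−6)·(−3)·1 = −36 ≡ 3, so v_1 = 3^{−1} = 9 (mod 13).
  i = 2 (α = 5): (5−3)(5−9)(5−6)(5−2) = 2·(−4)·(−1)·3 = 24 ≡ 11, so v_2 = 11^{−1} = 6 (mod 13).
  i = 3 (α = 9): (9−3)(9−5)(9−6)(9−2) = 6·4·3·7 = 504 ≡ 10, so v_3 = 10^{−1} = 4 (mod 13).
  i = 4 (α = 6): (6−3)(6−5)(6−9)(6−2) = 3·1·(−3)·4 = −36 ≡ 3, so v_4 = 3^{−1} = 9 (mod 13).
  i = 5 (α = 2): (2−3)(2−5)(2−9)(2−6) = (−1)·(−3)·(−7)·(−4) = 84 ≡ 6, so v_5 = 6^{−1} = 11 (mod 13).
  v = [9, 6, 4, 9, 11].
Step 2: syndromes of r = [3, 8, 5, 4, 4] (all sums mod 13).
  S_0 = Σ v_i r_i = 9·3 + 6·8 + 4·5 + 9·4 + 11·4 = 175 ≡ 6.
  S_1 = Σ v_i α_i r_i = 9·3·3 + 6·5·8 + 4·9·5 + 9·6·4 + 11·2·4 = 805 ≡ 12.
  α_i^2 mod 13 = [9, 12, 3, 10, 4].
  S_2 = Σ v_i α_i^2 r_i = 9·9·3 + 6·12·8 + 4·3·5 + 9·10·4 + 11·4·4 = 1415 ≡ 11.
  S = (6, 12, 11) ≠ 0, so r is not a codeword (an error is present).
Step 3: locate the error. For a single error e at position i, S_ℓ = v_i·e·α_i^ℓ, so α_err = S_1/S_0.
  S_0^{−1} = 6^{−1} = 11 (mod 13), so α_err = 12·11 = 132 ≡ 2 = α_5. Error position i = 5.
  Consistency check: S_2/S_1 = 11·12 = 132 ≡ 2 = α_err ✓ (single-error assumption holds).
Step 4: error magnitude e = S_0/v_5 = S_0·∏_{j≠5}(α_5 − α_j) = 6·6 = 36 ≡ 10 (mod 13).
Step 5: correct position 5: c_5 = r_5 − e = 4 − 10 ≡ 7 (mod 13). Hence c = [3, 8, 5, 4, 7].
  Check: interpolating c through the α_i gives m(x) = 2 + 9·x (degree < 2) with m(α_i) = c_i for every i, so c is indeed a codeword.


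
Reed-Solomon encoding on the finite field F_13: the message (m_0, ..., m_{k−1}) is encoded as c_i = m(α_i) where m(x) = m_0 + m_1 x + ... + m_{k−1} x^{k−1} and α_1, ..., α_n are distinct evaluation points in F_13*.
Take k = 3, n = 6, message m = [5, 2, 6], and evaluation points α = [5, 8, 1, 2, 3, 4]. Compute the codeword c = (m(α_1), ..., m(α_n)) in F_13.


c = [9, 2, 0, 7, 0, 5]

Message polynomial: m(x) = 5 + 2·x + 6·x^2 (mod 13).
For each evaluation point α_i, compute m(α_i) mod 13:
  α_1 = 5: Horner steps 6 → 6 → 9, so m(5) = 9.
  α_2 = 8: Horner steps 6 → 11 → 2, so m(8) = 2.
  α_3 = 1: Horner steps 6 → 8 → 0, so m(1) = 0.
  α_4 = 2: Horner steps 6 → 1 → 7, so m(2) = 7.
  α_5 = 3: Horner steps 6 → 7 → 0, so m(3) = 0.
  α_6 = 4: Horner steps 6 → 0 → 5, so m(4) = 5.
Codeword c = [9, 2, 0, 7, 0, 5] ∈ F_13^6.


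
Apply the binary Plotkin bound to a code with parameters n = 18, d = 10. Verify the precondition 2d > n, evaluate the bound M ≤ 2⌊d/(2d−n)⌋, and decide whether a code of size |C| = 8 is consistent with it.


Plotkin bound M ≤ 10; given |C| = 8 ≤ bound (satisfied).

Check applicability: 2d = 20, n = 18.
2d − n = 2 > 0, so Plotkin applies.
Compute d/(2d−n) = 10/2 ≈ 5.0000.
⌊d/(2d−n)⌋ = 5.
Plotkin bound: M ≤ 2·5 = 10.
Given |C| = 8, check: satisfied.
This |C| is below the Plotkin bound.


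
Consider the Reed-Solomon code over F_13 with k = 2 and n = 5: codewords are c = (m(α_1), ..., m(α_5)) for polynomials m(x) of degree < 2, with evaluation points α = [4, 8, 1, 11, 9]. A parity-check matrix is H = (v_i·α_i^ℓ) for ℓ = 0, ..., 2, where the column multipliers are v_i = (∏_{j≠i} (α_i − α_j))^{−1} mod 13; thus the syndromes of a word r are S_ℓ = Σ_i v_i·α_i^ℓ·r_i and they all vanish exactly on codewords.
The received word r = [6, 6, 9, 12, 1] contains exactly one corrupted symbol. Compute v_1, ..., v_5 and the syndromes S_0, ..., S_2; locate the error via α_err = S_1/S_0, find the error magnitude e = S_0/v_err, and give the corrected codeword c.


S = (5, 1, 8), error at position 2, error magnitude e = 4, c = [6, 2, 9, 12, 1].

Step 1: column multipliers v_i = (∏_{j≠i}(α_i − α_j))^{−1} mod 13.
  i = 1 (α = 4): (4−8)(4−1)(4−11)(4−9) = (−4)·3·(−7)·(−5) = −420 ≡ 9, so v_1 = 9^{−1} = 3 (mod 13).
  i = 2 (α = 8): (8−4)(8−1)(8−11)(8−9) = 4·7·(−3)·(−1) = 84 ≡ 6, so v_2 = 6^{−1} = 11 (mod 13).
  i = 3 (α = 1): (1−4)(1−8)(1−11)(1−9) = (−3)·(−7)·(−10)·(−8) = 1680 ≡ 3, so v_3 = 3^{−1} = 9 (mod 13).
  i = 4 (α = 11): (11−4)(11−8)(11−1)(11−9) = 7·3·10·2 = 420 ≡ 4, so v_4 = 4^{−1} = 10 (mod 13).
  i = 5 (α = 9): (9−4)(9−8)(9−1)(9−11) = 5·1·8·(−2) = −80 ≡ 11, so v_5 = 11^{−1} = 6 (mod 13).
  v = [3, 11, 9, 10, 6].
Step 2: syndromes of r = [6, 6, 9, 12, 1] (all sums mod 13).
  S_0 = Σ v_i r_i = 3·6 + 11·6 + 9·9 + 10·12 + 6·1 = 291 ≡ 5.
  S_1 = Σ v_i α_i r_i = 3·4·6 + 11·8·6 + 9·1·9 + 10·11·12 + 6·9·1 = 2055 ≡ 1.
  α_i^2 mod 13 = [3, 12, 1, 4, 3].
  S_2 = Σ v_i α_i^2 r_i = 3·3·6 + 11·12·6 + 9·1·9 + 10·4·12 + 6·3·1 = 1425 ≡ 8.
  S = (5, 1, 8) ≠ 0, so r is not a codeword (an error is present).
Step 3: locate the error. For a single error e at position i, S_ℓ = v_i·e·α_i^ℓ, so α_err = S_1/S_0.
  S_0^{−1} = 5^{−1} = 8 (mod 13), so α_err = 1·8 = 8 ≡ 8 = α_2. Error position i = 2.
  Consistency check: S_2/S_1 = 8·1 = 8 ≡ 8 = α_err ✓ (single-error assumption holds).
Step 4: error magnitude e = S_0/v_2 = S_0·∏_{j≠2}(α_2 − α_j) = 5·6 = 30 ≡ 4 (mod 13).
Step 5: correct position 2: c_2 = r_2 − e = 6 − 4 ≡ 2 (mod 13). Hence c = [6, 2, 9, 12, 1].
  Check: interpolating c through the α_i gives m(x) = 10 + 12·x (degree < 2) with m(α_i) = c_i for every i, so c is indeed a codeword.


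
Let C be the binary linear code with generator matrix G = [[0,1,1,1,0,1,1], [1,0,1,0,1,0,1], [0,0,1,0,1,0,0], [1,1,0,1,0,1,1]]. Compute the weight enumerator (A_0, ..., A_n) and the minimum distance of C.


Weight distribution: A_0 = 1, A_2 = 6, A_3 = 1, A_4 = 1, A_5 = 6, A_7 = 1. Minimum distance d = 2.

Enumerate all 2^4 = 16 messages m ∈ F_2^4.
For each, compute codeword c = mG in F_2^7, then tally its weight.
  m = 0000 → c = 0000000, weight = 0.
  m = 1000 → c = 0111011, weight = 5.
  m = 0100 → c = 1010101, weight = 4.
  m = 1100 → c = 1101110, weight = 5.
  m = 0010 → c = 0010100, weight = 2.
  m = 1010 → c = 0101111, weight = 5.
  m = 0110 → c = 1000001, weight = 2.
  m = 1110 → c = 1111010, weight = 5.
  m = 0001 → c = 1101011, weight = 5.
  m = 1001 → c = 1010000, weight = 2.
  m = 0101 → c = 0111110, weight = 5.
  m = 1101 → c = 0000101, weight = 2.
  m = 0011 → c = 1111111, weight = 7.
  m = 1011 → c = 1000100, weight = 2.
  m = 0111 → c = 0101010, weight = 3.
  m = 1111 → c = 0010001, weight = 2.
Tally weights:
  weight 0: 1 codewords.
  weight 2: 6 codewords.
  weight 3: 1 codewords.
  weight 4: 1 codewords.
  weight 5: 6 codewords.
  weight 7: 1 codewords.
Minimum distance d = smallest w > 0 with A_w > 0 = 2.
Sanity: Σ A_w = 16 = 2^4 = 16 ✓.


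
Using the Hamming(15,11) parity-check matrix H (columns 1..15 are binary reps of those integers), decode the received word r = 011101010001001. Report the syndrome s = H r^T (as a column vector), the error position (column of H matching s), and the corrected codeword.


s = (1, 0, 0, 0)^T, error position = 8, corrected codeword c = 011101000001001

Compute s = H r^T mod 2 one row at a time:
  s_1 = 1 + 0 + 0 + 0 + 1 + 0 + 0 + 1 = 3 ≡ 1 (mod 2).
  s_2 = 1 + 0 + 1 + 0 + 1 + 0 + 0 + 1 = 4 ≡ 0 (mod 2).
  s_3 = 1 + 1 + 1 + 0 + 0 + 0 + 0 + 1 = 4 ≡ 0 (mod 2).
  s_4 = 0 + 1 + 0 + 0 + 0 + 0 + 0 + 1 = 2 ≡ 0 (mod 2).
s = (1, 0, 0, 0)^T — this equals column 8 of H (binary 1000), so error is at position 8.
Correct: flip bit 8 of r = 011101010001001 to get c = 011101000001001.


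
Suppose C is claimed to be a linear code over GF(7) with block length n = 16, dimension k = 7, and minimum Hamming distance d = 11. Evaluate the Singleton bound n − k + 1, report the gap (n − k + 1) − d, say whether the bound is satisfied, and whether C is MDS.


Singleton RHS = n − k + 1 = 10, slack = -1, bound violated (no such code; not MDS).

Singleton bound: d ≤ n − k + 1.
Here n = 16, k = 7, so n − k + 1 = 10.
Given d = 11, check d ≤ 10: NO.
Slack = (n − k + 1) − d = -1.
The slack is negative: d = 11 exceeds n − k + 1 = 10 by 1, so the Singleton bound is violated and no linear [16, 7, 11]_7 code can exist. In particular it is not MDS (MDS requires d = n − k + 1 exactly).
Description: the claimed parameters are [16, 7, 11]_7; such a code would be impossible (violates the Singleton bound).


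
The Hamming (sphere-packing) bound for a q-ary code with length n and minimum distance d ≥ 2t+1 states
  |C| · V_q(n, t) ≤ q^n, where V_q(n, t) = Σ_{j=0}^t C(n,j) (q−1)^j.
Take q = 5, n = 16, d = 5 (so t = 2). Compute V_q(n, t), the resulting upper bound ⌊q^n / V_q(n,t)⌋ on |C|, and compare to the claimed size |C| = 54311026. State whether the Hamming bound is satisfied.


V_q(n, t) = 1985, q^n = 152587890625, Hamming bound = 76870473, |C| = 54311026 ≤ bound (satisfied).

Step 1: Compute V_q(n, t) = Σ_{j=0}^2 C(n, j) (q−1)^j.
  j = 0: C(16,0)·(4)^0 = 1·1 = 1.
  j = 1: C(16,1)·(4)^1 = 16·4 = 64.
  j = 2: C(16,2)·(4)^2 = 120·16 = 1920.
  V_q(n, t) = 1 + 64 + 1920 = 1985.
Step 2: q^n = 5^16 = 152587890625.
Step 3: Hamming bound ⌊q^n / V_q(n,t)⌋ = ⌊152587890625/1985⌋ = 76870473.
Step 4: Compare |C| = 54311026 to 76870473: satisfied.
The claimed |C| lies below the Hamming bound.


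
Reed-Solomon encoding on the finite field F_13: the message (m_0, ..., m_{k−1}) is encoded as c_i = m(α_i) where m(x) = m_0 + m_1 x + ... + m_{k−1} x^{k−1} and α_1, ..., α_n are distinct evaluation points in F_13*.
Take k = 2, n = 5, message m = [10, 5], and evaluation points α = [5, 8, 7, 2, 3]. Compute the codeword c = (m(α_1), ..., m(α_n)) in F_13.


c = [9, 11, 6, 7, 12]

Message polynomial: m(x) = 10 + 5·x (mod 13).
For each evaluation point α_i, compute m(α_i) mod 13:
  α_1 = 5: Horner steps 5 → 9, so m(5) = 9.
  α_2 = 8: Horner steps 5 → 11, so m(8) = 11.
  α_3 = 7: Horner steps 5 → 6, so m(7) = 6.
  α_4 = 2: Horner steps 5 → 7, so m(2) = 7.
  α_5 = 3: Horner steps 5 → 12, so m(3) = 12.
Codeword c = [9, 11, 6, 7, 12] ∈ F_13^5.


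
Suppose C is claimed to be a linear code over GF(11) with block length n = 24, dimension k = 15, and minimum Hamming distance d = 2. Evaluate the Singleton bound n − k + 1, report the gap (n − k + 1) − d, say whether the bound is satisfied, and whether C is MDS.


Singleton RHS = n − k + 1 = 10, slack = 8, bound satisfied, not MDS.

Singleton bound: d ≤ n − k + 1.
Here n = 24, k = 15, so n − k + 1 = 10.
Given d = 2, check d ≤ 10: YES.
Slack = (n − k + 1) − d = 8.
The code is NOT MDS (slack = 8 > 0).
Description: the claimed parameters are [24, 15, 2]_11; such a code would be non-MDS.


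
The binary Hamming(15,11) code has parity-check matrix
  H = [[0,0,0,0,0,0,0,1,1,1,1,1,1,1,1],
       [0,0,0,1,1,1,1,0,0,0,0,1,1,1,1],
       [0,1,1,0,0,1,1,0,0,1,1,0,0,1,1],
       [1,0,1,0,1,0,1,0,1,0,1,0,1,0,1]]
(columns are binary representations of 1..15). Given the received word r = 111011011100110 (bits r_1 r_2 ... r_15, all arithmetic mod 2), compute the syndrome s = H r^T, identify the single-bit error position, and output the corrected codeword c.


s = (1, 0, 1, 1)^T, error position = 11, corrected codeword c = 111011011110110

Compute s = H r^T mod 2 one row at a time:
  s_1 = 1 + 1 + 1 + 0 + 0 + 1 + 1 + 0 = 5 ≡ 1 (mod 2).
  s_2 = 0 + 1 + 1 + 0 + 0 + 1 + 1 + 0 = 4 ≡ 0 (mod 2).
  s_3 = 1 + 1 + 1 + 0 + 1 + 0 + 1 + 0 = 5 ≡ 1 (mod 2).
  s_4 = 1 + 1 + 1 + 0 + 1 + 0 + 1 + 0 = 5 ≡ 1 (mod 2).
s = (1, 0, 1, 1)^T — this equals column 11 of H (binary 1011), so error is at position 11.
Correct: flip bit 11 of r = 111011011100110 to get c = 111011011110110.


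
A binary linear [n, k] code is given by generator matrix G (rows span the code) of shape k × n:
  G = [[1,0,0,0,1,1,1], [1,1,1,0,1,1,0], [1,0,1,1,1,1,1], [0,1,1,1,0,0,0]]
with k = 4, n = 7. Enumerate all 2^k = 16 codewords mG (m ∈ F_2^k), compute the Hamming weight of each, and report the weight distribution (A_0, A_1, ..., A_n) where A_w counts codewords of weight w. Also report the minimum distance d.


Weight distribution: A_0 = 1, A_1 = 1, A_2 = 3, A_3 = 3, A_4 = 3, A_5 = 3, A_6 = 1, A_7 = 1. Minimum distance d = 1.

Enumerate all 2^4 = 16 messages m ∈ F_2^4.
For each, compute codeword c = mG in F_2^7, then tally its weight.
  m = 0000 → c = 0000000, weight = 0.
  m = 1000 → c = 1000111, weight = 4.
  m = 0100 → c = 1110110, weight = 5.
  m = 1100 → c = 0110001, weight = 3.
  m = 0010 → c = 1011111, weight = 6.
  m = 1010 → c = 0011000, weight = 2.
  m = 0110 → c = 0101001, weight = 3.
  m = 1110 → c = 1101110, weight = 5.
  m = 0001 → c = 0111000, weight = 3.
  m = 1001 → c = 1111111, weight = 7.
  m = 0101 → c = 1001110, weight = 4.
  m = 1101 → c = 0001001, weight = 2.
  m = 0011 → c = 1100111, weight = 5.
  m = 1011 → c = 0100000, weight = 1.
  m = 0111 → c = 0010001, weight = 2.
  m = 1111 → c = 1010110, weight = 4.
Tally weights:
  weight 0: 1 codewords.
  weight 1: 1 codewords.
  weight 2: 3 codewords.
  weight 3: 3 codewords.
  weight 4: 3 codewords.
  weight 5: 3 codewords.
  weight 6: 1 codewords.
  weight 7: 1 codewords.
Minimum distance d = smallest w > 0 with A_w > 0 = 1.
Sanity: Σ A_w = 16 = 2^4 = 16 ✓.


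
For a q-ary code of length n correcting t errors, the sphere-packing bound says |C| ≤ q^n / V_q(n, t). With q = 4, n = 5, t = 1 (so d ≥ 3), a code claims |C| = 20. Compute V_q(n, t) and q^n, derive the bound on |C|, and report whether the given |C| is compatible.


V_q(n, t) = 16, q^n = 1024, Hamming bound = 64, |C| = 20 ≤ bound (satisfied).

Step 1: Compute V_q(n, t) = Σ_{j=0}^1 C(n, j) (q−1)^j.
  j = 0: C(5,0)·(3)^0 = 1·1 = 1.
  j = 1: C(5,1)·(3)^1 = 5·3 = 15.
  V_q(n, t) = 1 + 15 = 16.
Step 2: q^n = 4^5 = 1024.
Step 3: Hamming bound ⌊q^n / V_q(n,t)⌋ = ⌊1024/16⌋ = 64.
Step 4: Compare |C| = 20 to 64: satisfied.
The claimed |C| lies below the Hamming bound.


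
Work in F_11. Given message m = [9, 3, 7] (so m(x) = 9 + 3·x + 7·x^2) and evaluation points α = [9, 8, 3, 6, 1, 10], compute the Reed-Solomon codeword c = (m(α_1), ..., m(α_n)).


c = [9, 8, 4, 4, 8, 2]

Message polynomial: m(x) = 9 + 3·x + 7·x^2 (mod 11).
For each evaluation point α_i, compute m(α_i) mod 11:
  α_1 = 9: Horner steps 7 → 0 → 9, so m(9) = 9.
  α_2 = 8: Horner steps 7 → 4 → 8, so m(8) = 8.
  α_3 = 3: Horner steps 7 → 2 → 4, so m(3) = 4.
  α_4 = 6: Horner steps 7 → 1 → 4, so m(6) = 4.
  α_5 = 1: Horner steps 7 → 10 → 8, so m(1) = 8.
  α_6 = 10: Horner steps 7 → 7 → 2, so m(10) = 2.
Codeword c = [9, 8, 4, 4, 8, 2] ∈ F_11^6.
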